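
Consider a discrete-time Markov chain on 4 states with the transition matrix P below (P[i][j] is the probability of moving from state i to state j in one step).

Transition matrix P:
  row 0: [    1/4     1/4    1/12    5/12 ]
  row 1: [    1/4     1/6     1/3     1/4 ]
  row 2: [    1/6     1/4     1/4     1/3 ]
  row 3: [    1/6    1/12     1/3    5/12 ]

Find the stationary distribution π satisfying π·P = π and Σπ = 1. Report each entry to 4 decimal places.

Balance equations π_j = Σ_i π_i·P[i][j]:
  π_0 = 1/4·π_0 + 1/4·π_1 + 1/6·π_2 + 1/6·π_3
  π_1 = 1/4·π_0 + 1/6·π_1 + 1/4·π_2 + 1/12·π_3
  π_2 = 1/12·π_0 + 1/3·π_1 + 1/4·π_2 + 1/3·π_3
  normalize: π_0 + π_1 + π_2 + π_3 = 1
Solving the linear system gives exactly π = [307/1553, 271/1553, 407/1553, 568/1553].

π = [0.1977, 0.1745, 0.2621, 0.3657]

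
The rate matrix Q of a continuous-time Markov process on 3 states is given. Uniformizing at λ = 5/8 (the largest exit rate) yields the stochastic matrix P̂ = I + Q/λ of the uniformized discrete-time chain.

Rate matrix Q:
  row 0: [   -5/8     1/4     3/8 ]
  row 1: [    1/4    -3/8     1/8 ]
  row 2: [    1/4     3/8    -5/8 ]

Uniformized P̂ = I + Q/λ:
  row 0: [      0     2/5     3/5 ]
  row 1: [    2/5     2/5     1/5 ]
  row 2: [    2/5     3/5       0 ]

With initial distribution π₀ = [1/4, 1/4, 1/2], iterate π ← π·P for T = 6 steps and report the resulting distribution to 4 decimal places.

π = [0.2856, 0.4522, 0.2622]

t=0: π = [0.2500, 0.2500, 0.5000]
t=1: π = [0.3000, 0.5000, 0.2000]
t=2: π = [0.2800, 0.4400, 0.2800]
t=3: π = [0.2880, 0.4560, 0.2560]
t=4: π = [0.2848, 0.4512, 0.2640]
t=5: π = [0.2861, 0.4528, 0.2611]
t=6: π = [0.2856, 0.4522, 0.2622]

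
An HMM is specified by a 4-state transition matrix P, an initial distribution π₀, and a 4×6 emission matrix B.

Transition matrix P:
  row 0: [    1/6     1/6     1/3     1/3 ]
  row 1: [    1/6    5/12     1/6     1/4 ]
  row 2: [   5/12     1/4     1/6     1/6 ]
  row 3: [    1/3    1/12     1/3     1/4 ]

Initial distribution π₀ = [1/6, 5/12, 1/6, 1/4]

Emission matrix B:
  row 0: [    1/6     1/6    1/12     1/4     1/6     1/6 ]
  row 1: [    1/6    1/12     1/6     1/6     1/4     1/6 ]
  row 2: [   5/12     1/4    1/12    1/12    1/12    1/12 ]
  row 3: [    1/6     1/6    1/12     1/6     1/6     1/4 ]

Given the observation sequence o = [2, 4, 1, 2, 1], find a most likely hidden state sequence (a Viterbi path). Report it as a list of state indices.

path = [1, 1, 2, 0, 2]

t=0: δ = [1.389e-02, 6.944e-02, 1.389e-02, 2.083e-02]  (obs o_0=2)
t=1: δ = [1.929e-03, 7.234e-03, 9.645e-04, 2.894e-03]  ψ = [1, 1, 1, 1]  (obs o_1=4)
t=2: δ = [2.009e-04, 2.512e-04, 3.014e-04, 3.014e-04]  ψ = [1, 1, 1, 1]  (obs o_2=1)
t=3: δ = [1.047e-05, 1.744e-05, 8.372e-06, 6.279e-06]  ψ = [2, 1, 3, 3]  (obs o_3=2)
t=4: δ = [5.814e-07, 6.056e-07, 8.721e-07, 7.268e-07]  ψ = [2, 1, 0, 1]  (obs o_4=1)
backtrack: best end state = 2; path = [1, 1, 2, 0, 2]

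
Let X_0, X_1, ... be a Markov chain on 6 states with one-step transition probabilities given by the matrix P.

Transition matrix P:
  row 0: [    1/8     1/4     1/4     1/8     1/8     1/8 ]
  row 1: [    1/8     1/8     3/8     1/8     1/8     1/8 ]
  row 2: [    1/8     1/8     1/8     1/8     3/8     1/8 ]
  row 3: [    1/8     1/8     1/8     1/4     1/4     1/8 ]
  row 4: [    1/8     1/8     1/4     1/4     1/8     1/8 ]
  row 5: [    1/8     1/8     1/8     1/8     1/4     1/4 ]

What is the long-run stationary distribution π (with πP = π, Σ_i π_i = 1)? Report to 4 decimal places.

Balance equations π_j = Σ_i π_i·P[i][j]:
  π_0 = 1/8·π_0 + 1/8·π_1 + 1/8·π_2 + 1/8·π_3 + 1/8·π_4 + 1/8·π_5
  π_1 = 1/4·π_0 + 1/8·π_1 + 1/8·π_2 + 1/8·π_3 + 1/8·π_4 + 1/8·π_5
  π_2 = 1/4·π_0 + 3/8·π_1 + 1/8·π_2 + 1/8·π_3 + 1/4·π_4 + 1/8·π_5
  π_3 = 1/8·π_0 + 1/8·π_1 + 1/8·π_2 + 1/4·π_3 + 1/4·π_4 + 1/8·π_5
  π_4 = 1/8·π_0 + 1/8·π_1 + 3/8·π_2 + 1/4·π_3 + 1/8·π_4 + 1/4·π_5
  normalize: π_0 + π_1 + π_2 + π_3 + π_4 + π_5 = 1
Solving the linear system gives exactly π = [1/8, 9/64, 921/4544, 2761/15904, 489/2272, 1/7].

π = [0.1250, 0.1406, 0.2027, 0.1736, 0.2152, 0.1429]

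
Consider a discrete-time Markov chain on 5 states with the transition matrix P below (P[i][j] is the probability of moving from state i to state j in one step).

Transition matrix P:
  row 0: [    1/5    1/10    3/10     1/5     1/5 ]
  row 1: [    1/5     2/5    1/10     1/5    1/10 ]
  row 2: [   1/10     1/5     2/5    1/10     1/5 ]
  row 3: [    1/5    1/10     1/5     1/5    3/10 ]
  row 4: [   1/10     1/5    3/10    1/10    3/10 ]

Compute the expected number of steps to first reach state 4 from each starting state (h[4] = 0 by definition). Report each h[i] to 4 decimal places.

First-step conditioning: h[4] = 0; for i ≠ 4, h[i] = 1 + Σ_k P[i][k]·h[k].
  h[0] = 1 + 1/5·h[0] + 1/10·h[1] + 3/10·h[2] + 1/5·h[3]
  h[1] = 1 + 1/5·h[0] + 2/5·h[1] + 1/10·h[2] + 1/5·h[3]
  h[2] = 1 + 1/10·h[0] + 1/5·h[1] + 2/5·h[2] + 1/10·h[3]
  h[3] = 1 + 1/5·h[0] + 1/10·h[1] + 1/5·h[2] + 1/5·h[3]
Solving the 4×4 linear system over states ≠ 4 gives exactly h = [643/128, 365/64, 165/32, 577/128, 0] (h[4] = 0 is the target).

h = [5.0234, 5.7031, 5.1563, 4.5078, 0.0000]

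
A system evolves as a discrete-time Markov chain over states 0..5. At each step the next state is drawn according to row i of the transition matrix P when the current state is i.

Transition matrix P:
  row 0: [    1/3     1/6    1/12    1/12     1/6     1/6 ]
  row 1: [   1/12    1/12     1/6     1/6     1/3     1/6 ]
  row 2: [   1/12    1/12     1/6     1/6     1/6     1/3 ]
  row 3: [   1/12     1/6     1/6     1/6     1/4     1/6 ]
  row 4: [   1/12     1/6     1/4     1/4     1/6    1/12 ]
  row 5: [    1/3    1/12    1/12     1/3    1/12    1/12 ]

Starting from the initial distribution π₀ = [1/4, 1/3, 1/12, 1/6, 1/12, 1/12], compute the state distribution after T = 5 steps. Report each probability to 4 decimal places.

t=0: π = [0.2500, 0.3333, 0.0833, 0.1667, 0.0833, 0.0833]
t=1: π = [0.1667, 0.1250, 0.1458, 0.1667, 0.2292, 0.1667]
t=2: π = [0.1667, 0.1302, 0.1580, 0.1997, 0.1875, 0.1580]
t=3: π = [0.1645, 0.1295, 0.1552, 0.1947, 0.1918, 0.1642]
t=4: π = [0.1655, 0.1293, 0.1553, 0.1963, 0.1908, 0.1629]
t=5: π = [0.1654, 0.1294, 0.1552, 0.1959, 0.1910, 0.1631]

π = [0.1654, 0.1294, 0.1552, 0.1959, 0.1910, 0.1631]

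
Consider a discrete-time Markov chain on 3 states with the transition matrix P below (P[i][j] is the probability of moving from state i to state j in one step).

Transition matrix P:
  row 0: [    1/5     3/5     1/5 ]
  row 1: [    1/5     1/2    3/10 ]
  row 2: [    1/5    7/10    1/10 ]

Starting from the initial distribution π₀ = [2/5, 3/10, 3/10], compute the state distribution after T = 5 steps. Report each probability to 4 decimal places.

t=0: π = [0.4000, 0.3000, 0.3000]
t=1: π = [0.2000, 0.6000, 0.2000]
t=2: π = [0.2000, 0.5600, 0.2400]
t=3: π = [0.2000, 0.5680, 0.2320]
t=4: π = [0.2000, 0.5664, 0.2336]
t=5: π = [0.2000, 0.5667, 0.2333]

π = [0.2000, 0.5667, 0.2333]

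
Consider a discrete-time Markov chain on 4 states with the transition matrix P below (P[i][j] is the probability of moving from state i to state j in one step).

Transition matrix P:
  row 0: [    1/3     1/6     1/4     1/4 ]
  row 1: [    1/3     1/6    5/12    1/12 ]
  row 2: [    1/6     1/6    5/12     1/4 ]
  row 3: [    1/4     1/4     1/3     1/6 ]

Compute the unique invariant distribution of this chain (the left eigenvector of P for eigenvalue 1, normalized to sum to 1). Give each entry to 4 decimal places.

Balance equations π_j = Σ_i π_i·P[i][j]:
  π_0 = 1/3·π_0 + 1/3·π_1 + 1/6·π_2 + 1/4·π_3
  π_1 = 1/6·π_0 + 1/6·π_1 + 1/6·π_2 + 1/4·π_3
  π_2 = 1/4·π_0 + 5/12·π_1 + 5/12·π_2 + 1/3·π_3
  normalize: π_0 + π_1 + π_2 + π_3 = 1
Solving the linear system gives exactly π = [203/790, 29/158, 141/395, 16/79].

π = [0.2570, 0.1835, 0.3570, 0.2025]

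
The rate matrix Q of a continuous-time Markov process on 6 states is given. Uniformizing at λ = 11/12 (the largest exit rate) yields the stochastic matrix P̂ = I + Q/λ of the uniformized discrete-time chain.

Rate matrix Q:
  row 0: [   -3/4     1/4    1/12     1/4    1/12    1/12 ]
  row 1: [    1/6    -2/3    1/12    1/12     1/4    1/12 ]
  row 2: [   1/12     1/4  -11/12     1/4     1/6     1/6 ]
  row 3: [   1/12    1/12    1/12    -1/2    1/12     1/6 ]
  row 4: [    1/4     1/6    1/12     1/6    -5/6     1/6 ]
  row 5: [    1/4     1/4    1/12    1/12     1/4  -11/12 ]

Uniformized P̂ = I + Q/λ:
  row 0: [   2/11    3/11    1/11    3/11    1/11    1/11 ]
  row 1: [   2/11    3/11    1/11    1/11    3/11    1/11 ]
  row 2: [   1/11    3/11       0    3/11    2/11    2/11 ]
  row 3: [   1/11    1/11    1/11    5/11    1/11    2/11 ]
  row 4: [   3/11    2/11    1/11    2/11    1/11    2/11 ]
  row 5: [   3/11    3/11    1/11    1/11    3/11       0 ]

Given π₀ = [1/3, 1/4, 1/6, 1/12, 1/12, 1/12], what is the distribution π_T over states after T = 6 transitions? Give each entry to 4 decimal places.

π = [0.1782, 0.2145, 0.0833, 0.2404, 0.1600, 0.1236]

t=0: π = [0.3333, 0.2500, 0.1667, 0.0833, 0.0833, 0.0833]
t=1: π = [0.1742, 0.2500, 0.0758, 0.2197, 0.1667, 0.1136]
t=2: π = [0.1804, 0.2176, 0.0840, 0.2314, 0.1639, 0.1226]
t=3: π = [0.1792, 0.2158, 0.0833, 0.2380, 0.1604, 0.1233]
t=4: π = [0.1784, 0.2149, 0.0833, 0.2398, 0.1601, 0.1235]
t=5: π = [0.1782, 0.2146, 0.0833, 0.2402, 0.1600, 0.1236]
t=6: π = [0.1782, 0.2145, 0.0833, 0.2404, 0.1600, 0.1236]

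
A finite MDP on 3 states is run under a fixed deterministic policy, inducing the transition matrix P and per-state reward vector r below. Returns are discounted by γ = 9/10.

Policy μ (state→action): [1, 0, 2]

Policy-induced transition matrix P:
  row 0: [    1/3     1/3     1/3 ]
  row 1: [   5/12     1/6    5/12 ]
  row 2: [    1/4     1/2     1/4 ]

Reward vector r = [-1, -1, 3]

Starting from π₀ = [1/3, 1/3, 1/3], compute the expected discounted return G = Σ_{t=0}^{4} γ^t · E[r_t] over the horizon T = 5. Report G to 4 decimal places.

G = 1.3650

t=0: π = [0.3333, 0.3333, 0.3333], E[r] = 0.3333, γ^t·E[r] = 0.333333, running G = 0.333333
t=1: π = [0.3333, 0.3333, 0.3333], E[r] = 0.3333, γ^t·E[r] = 0.300000, running G = 0.633333
t=2: π = [0.3333, 0.3333, 0.3333], E[r] = 0.3333, γ^t·E[r] = 0.270000, running G = 0.903333
t=3: π = [0.3333, 0.3333, 0.3333], E[r] = 0.3333, γ^t·E[r] = 0.243000, running G = 1.146333
t=4: π = [0.3333, 0.3333, 0.3333], E[r] = 0.3333, γ^t·E[r] = 0.218700, running G = 1.365033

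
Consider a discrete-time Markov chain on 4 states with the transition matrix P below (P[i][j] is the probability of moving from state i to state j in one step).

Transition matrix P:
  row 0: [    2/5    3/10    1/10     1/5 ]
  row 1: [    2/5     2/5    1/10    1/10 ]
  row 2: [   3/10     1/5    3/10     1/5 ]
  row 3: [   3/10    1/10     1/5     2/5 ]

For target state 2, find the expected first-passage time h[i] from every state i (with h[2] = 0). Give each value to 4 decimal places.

h = [8.2353, 8.3529, 0.0000, 7.1765]

First-step conditioning: h[2] = 0; for i ≠ 2, h[i] = 1 + Σ_k P[i][k]·h[k].
  h[0] = 1 + 2/5·h[0] + 3/10·h[1] + 1/5·h[3]
  h[1] = 1 + 2/5·h[0] + 2/5·h[1] + 1/10·h[3]
  h[3] = 1 + 3/10·h[0] + 1/10·h[1] + 2/5·h[3]
Solving the 3×3 linear system over states ≠ 2 gives exactly h = [140/17, 142/17, 0, 122/17] (h[2] = 0 is the target).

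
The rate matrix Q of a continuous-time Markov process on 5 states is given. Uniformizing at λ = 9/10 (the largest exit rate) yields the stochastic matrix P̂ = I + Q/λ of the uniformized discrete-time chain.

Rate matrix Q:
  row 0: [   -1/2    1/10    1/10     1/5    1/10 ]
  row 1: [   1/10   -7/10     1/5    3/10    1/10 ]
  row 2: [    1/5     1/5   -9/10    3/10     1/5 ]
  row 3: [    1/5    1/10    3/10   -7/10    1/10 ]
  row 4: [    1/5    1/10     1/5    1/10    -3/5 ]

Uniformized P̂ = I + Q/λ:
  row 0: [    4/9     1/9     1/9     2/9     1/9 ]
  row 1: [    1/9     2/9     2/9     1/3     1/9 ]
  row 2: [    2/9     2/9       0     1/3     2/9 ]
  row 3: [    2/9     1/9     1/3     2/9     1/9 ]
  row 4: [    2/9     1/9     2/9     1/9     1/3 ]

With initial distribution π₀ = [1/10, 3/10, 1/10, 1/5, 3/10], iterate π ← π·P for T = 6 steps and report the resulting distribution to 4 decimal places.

t=0: π = [0.1000, 0.3000, 0.1000, 0.2000, 0.3000]
t=1: π = [0.2111, 0.1556, 0.2111, 0.2333, 0.1889]
t=2: π = [0.2519, 0.1519, 0.1778, 0.2420, 0.1765]
t=3: π = [0.2613, 0.1477, 0.1816, 0.2392, 0.1701]
t=4: π = [0.2639, 0.1477, 0.1794, 0.2399, 0.1691]
t=5: π = [0.2644, 0.1475, 0.1797, 0.2398, 0.1686]
t=6: π = [0.2646, 0.1475, 0.1795, 0.2398, 0.1685]

π = [0.2646, 0.1475, 0.1795, 0.2398, 0.1685]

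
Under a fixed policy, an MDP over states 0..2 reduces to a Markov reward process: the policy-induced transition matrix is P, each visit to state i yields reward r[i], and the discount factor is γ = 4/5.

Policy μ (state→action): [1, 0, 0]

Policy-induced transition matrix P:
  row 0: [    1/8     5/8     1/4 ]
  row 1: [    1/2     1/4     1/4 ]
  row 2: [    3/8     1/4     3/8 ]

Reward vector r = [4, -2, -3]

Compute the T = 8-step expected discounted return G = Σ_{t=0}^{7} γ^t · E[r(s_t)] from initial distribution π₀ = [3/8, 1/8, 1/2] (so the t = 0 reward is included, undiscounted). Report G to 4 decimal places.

G = -1.2565

t=0: π = [0.3750, 0.1250, 0.5000], E[r] = -0.2500, γ^t·E[r] = -0.250000, running G = -0.250000
t=1: π = [0.2969, 0.3906, 0.3125], E[r] = -0.5313, γ^t·E[r] = -0.425000, running G = -0.675000
t=2: π = [0.3496, 0.3613, 0.2891], E[r] = -0.1914, γ^t·E[r] = -0.122500, running G = -0.797500
t=3: π = [0.3328, 0.3811, 0.2861], E[r] = -0.2896, γ^t·E[r] = -0.148250, running G = -0.945750
t=4: π = [0.3394, 0.3748, 0.2858], E[r] = -0.2491, γ^t·E[r] = -0.102025, running G = -1.047775
t=5: π = [0.3370, 0.3773, 0.2857], E[r] = -0.2638, γ^t·E[r] = -0.086443, running G = -1.134218
t=6: π = [0.3379, 0.3764, 0.2857], E[r] = -0.2582, γ^t·E[r] = -0.067692, running G = -1.201910
t=7: π = [0.3376, 0.3767, 0.2857], E[r] = -0.2603, γ^t·E[r] = -0.054591, running G = -1.256501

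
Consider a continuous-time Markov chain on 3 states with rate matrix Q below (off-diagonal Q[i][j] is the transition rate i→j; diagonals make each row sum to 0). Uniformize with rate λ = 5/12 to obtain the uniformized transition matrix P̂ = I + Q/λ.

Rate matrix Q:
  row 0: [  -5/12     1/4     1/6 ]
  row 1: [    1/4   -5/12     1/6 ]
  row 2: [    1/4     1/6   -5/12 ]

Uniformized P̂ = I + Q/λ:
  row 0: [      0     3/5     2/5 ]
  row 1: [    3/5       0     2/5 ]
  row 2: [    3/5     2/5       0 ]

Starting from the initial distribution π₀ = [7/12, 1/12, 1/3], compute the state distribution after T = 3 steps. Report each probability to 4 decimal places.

π = [0.3300, 0.3873, 0.2827]

t=0: π = [0.5833, 0.0833, 0.3333]
t=1: π = [0.2500, 0.4833, 0.2667]
t=2: π = [0.4500, 0.2567, 0.2933]
t=3: π = [0.3300, 0.3873, 0.2827]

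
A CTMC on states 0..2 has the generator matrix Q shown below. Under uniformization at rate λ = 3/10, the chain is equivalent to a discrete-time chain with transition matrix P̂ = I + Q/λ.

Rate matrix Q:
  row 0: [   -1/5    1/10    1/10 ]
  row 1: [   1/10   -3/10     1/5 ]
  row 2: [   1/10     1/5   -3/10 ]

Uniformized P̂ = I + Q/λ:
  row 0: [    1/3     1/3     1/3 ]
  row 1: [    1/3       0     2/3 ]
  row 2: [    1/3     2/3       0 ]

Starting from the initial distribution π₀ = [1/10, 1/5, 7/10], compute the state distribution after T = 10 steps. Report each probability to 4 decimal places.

t=0: π = [0.1000, 0.2000, 0.7000]
t=1: π = [0.3333, 0.5000, 0.1667]
t=2: π = [0.3333, 0.2222, 0.4444]
t=3: π = [0.3333, 0.4074, 0.2593]
t=4: π = [0.3333, 0.2840, 0.3827]
t=5: π = [0.3333, 0.3663, 0.3004]
t=6: π = [0.3333, 0.3114, 0.3553]
t=7: π = [0.3333, 0.3480, 0.3187]
t=8: π = [0.3333, 0.3236, 0.3431]
t=9: π = [0.3333, 0.3398, 0.3268]
t=10: π = [0.3333, 0.3290, 0.3377]

π = [0.3333, 0.3290, 0.3377]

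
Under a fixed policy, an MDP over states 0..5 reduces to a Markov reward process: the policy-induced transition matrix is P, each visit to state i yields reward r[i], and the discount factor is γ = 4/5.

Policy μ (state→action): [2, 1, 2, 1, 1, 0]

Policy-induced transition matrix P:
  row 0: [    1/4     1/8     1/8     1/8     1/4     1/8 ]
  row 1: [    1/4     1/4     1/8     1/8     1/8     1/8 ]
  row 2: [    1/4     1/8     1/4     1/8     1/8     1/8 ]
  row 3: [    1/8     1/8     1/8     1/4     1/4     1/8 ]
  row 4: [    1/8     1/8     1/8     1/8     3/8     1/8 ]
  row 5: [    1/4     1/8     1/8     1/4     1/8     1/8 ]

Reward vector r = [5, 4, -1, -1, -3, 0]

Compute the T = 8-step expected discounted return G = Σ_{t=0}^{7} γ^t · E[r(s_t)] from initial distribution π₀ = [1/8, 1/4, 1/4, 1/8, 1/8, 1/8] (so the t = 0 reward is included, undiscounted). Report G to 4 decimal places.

t=0: π = [0.1250, 0.2500, 0.2500, 0.1250, 0.1250, 0.1250], E[r] = 0.8750, γ^t·E[r] = 0.875000, running G = 0.875000
t=1: π = [0.2188, 0.1563, 0.1563, 0.1563, 0.1875, 0.1250], E[r] = 0.8438, γ^t·E[r] = 0.675000, running G = 1.550000
t=2: π = [0.2070, 0.1445, 0.1445, 0.1602, 0.2188, 0.1250], E[r] = 0.6523, γ^t·E[r] = 0.417500, running G = 1.967500
t=3: π = [0.2026, 0.1431, 0.1431, 0.1606, 0.2256, 0.1250], E[r] = 0.6050, γ^t·E[r] = 0.309750, running G = 2.277250
t=4: π = [0.2017, 0.1429, 0.1429, 0.1607, 0.2268, 0.1250], E[r] = 0.5961, γ^t·E[r] = 0.244175, running G = 2.521425
t=5: π = [0.2016, 0.1429, 0.1429, 0.1607, 0.2270, 0.1250], E[r] = 0.5947, γ^t·E[r] = 0.194858, running G = 2.716283
t=6: π = [0.2015, 0.1429, 0.1429, 0.1607, 0.2270, 0.1250], E[r] = 0.5944, γ^t·E[r] = 0.155826, running G = 2.872108
t=7: π = [0.2015, 0.1429, 0.1429, 0.1607, 0.2270, 0.1250], E[r] = 0.5944, γ^t·E[r] = 0.124653, running G = 2.996762

G = 2.9968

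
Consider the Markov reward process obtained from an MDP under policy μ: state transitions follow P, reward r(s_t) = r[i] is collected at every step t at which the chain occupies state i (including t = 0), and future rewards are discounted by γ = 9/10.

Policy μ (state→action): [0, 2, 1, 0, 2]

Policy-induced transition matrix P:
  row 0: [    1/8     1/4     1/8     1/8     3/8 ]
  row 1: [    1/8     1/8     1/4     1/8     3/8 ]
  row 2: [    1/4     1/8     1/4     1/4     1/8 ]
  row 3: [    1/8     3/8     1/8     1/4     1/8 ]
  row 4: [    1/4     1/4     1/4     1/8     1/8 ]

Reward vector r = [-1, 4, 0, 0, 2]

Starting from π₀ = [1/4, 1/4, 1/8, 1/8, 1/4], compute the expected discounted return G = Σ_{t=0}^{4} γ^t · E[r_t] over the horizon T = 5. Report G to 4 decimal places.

G = 4.8320

t=0: π = [0.2500, 0.2500, 0.1250, 0.1250, 0.2500], E[r] = 1.2500, γ^t·E[r] = 1.250000, running G = 1.250000
t=1: π = [0.1719, 0.2188, 0.2031, 0.1563, 0.2500], E[r] = 1.2031, γ^t·E[r] = 1.082813, running G = 2.332813
t=2: π = [0.1816, 0.2168, 0.2090, 0.1699, 0.2227], E[r] = 1.1309, γ^t·E[r] = 0.915996, running G = 3.248809
t=3: π = [0.1790, 0.2180, 0.2061, 0.1724, 0.2246], E[r] = 1.1423, γ^t·E[r] = 0.832761, running G = 4.081570
t=4: π = [0.1788, 0.2185, 0.2061, 0.1723, 0.2242], E[r] = 1.1438, γ^t·E[r] = 0.750446, running G = 4.832016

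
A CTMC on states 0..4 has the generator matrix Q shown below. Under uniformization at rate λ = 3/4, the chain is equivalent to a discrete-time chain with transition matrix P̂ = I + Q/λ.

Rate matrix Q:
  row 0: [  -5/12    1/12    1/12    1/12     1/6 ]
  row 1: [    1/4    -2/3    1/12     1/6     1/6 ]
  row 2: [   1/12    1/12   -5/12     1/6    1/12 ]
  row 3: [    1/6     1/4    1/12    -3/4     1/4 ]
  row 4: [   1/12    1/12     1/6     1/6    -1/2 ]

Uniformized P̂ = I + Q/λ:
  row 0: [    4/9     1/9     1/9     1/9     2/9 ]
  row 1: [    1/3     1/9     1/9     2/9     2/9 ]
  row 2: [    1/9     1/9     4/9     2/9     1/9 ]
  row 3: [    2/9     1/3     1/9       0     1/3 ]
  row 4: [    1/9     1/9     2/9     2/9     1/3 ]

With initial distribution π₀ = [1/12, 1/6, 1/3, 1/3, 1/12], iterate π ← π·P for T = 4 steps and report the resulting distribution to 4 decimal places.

t=0: π = [0.0833, 0.1667, 0.3333, 0.3333, 0.0833]
t=1: π = [0.2130, 0.1852, 0.2315, 0.1389, 0.2315]
t=2: π = [0.2387, 0.1420, 0.2140, 0.1677, 0.2377]
t=3: π = [0.2409, 0.1484, 0.2088, 0.1584, 0.2435]
t=4: π = [0.2420, 0.1463, 0.2078, 0.1603, 0.2437]

π = [0.2420, 0.1463, 0.2078, 0.1603, 0.2437]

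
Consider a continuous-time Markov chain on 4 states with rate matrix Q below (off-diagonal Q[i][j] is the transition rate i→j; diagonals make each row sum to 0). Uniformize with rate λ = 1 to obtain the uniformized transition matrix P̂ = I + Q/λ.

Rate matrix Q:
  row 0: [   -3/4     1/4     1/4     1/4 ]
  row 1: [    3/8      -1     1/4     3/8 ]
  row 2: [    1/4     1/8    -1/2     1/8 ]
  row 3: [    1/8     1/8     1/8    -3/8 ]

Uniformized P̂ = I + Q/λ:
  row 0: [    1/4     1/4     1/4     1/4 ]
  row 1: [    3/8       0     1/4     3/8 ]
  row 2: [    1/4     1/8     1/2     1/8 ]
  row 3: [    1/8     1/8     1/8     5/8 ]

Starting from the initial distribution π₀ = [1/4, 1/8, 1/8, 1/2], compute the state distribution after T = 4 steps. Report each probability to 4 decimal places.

π = [0.2185, 0.1351, 0.2671, 0.3792]

t=0: π = [0.2500, 0.1250, 0.1250, 0.5000]
t=1: π = [0.2031, 0.1406, 0.2188, 0.4375]
t=2: π = [0.2129, 0.1328, 0.2500, 0.4043]
t=3: π = [0.2161, 0.1350, 0.2620, 0.3870]
t=4: π = [0.2185, 0.1351, 0.2671, 0.3792]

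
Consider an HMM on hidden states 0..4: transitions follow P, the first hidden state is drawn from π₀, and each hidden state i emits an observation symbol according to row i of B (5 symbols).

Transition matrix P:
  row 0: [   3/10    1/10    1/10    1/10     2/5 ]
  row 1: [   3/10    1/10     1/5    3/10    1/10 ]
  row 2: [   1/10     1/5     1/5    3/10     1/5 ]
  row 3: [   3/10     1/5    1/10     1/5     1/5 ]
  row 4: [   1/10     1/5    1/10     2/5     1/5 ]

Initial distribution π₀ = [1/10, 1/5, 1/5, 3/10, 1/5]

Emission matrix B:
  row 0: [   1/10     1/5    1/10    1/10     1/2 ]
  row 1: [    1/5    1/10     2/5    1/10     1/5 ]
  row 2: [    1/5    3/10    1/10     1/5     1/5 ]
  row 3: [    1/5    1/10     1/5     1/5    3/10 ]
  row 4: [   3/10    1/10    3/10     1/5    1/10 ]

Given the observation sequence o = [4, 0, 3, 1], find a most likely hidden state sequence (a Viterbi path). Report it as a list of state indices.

path = [0, 4, 3, 0]

t=0: δ = [5.000e-02, 4.000e-02, 4.000e-02, 9.000e-02, 2.000e-02]  (obs o_0=4)
t=1: δ = [2.700e-03, 3.600e-03, 1.800e-03, 3.600e-03, 6.000e-03]  ψ = [3, 3, 3, 3, 0]  (obs o_1=0)
t=2: δ = [1.080e-04, 1.200e-04, 1.440e-04, 4.800e-04, 2.400e-04]  ψ = [1, 4, 1, 4, 4]  (obs o_2=3)
t=3: δ = [2.880e-05, 9.600e-06, 1.440e-05, 9.600e-06, 9.600e-06]  ψ = [3, 3, 3, 3, 3]  (obs o_3=1)
backtrack: best end state = 0; path = [0, 4, 3, 0]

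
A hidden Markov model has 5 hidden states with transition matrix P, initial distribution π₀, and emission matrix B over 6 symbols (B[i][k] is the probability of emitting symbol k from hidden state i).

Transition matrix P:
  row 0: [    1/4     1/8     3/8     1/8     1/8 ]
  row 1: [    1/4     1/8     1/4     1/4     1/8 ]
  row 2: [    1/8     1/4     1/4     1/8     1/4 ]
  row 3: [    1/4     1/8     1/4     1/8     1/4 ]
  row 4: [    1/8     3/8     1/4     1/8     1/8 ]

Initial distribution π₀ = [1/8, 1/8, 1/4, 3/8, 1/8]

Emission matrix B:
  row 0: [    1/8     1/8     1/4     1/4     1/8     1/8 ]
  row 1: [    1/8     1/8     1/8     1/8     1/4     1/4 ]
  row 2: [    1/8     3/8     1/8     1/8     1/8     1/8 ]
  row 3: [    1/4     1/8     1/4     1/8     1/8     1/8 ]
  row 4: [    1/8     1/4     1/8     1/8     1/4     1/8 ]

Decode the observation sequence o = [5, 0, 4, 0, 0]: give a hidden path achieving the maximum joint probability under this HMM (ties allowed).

path = [1, 3, 4, 1, 3]

t=0: δ = [1.562e-02, 3.125e-02, 3.125e-02, 4.688e-02, 1.562e-02]  (obs o_0=5)
t=1: δ = [1.465e-03, 9.766e-04, 1.465e-03, 1.953e-03, 1.465e-03]  ψ = [3, 2, 3, 1, 3]  (obs o_1=0)
t=2: δ = [6.104e-05, 1.373e-04, 6.866e-05, 3.052e-05, 1.221e-04]  ψ = [3, 4, 0, 1, 3]  (obs o_2=4)
t=3: δ = [4.292e-06, 5.722e-06, 4.292e-06, 8.583e-06, 2.146e-06]  ψ = [1, 4, 1, 1, 1]  (obs o_3=0)
t=4: δ = [2.682e-07, 1.341e-07, 2.682e-07, 3.576e-07, 2.682e-07]  ψ = [3, 2, 3, 1, 3]  (obs o_4=0)
backtrack: best end state = 3; path = [1, 3, 4, 1, 3]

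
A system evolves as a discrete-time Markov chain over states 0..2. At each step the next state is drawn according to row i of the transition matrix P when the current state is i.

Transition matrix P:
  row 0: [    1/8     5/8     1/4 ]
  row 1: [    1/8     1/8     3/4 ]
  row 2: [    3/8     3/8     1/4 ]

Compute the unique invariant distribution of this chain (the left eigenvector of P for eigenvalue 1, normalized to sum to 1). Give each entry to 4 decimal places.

Balance equations π_j = Σ_i π_i·P[i][j]:
  π_0 = 1/8·π_0 + 1/8·π_1 + 3/8·π_2
  π_1 = 5/8·π_0 + 1/8·π_1 + 3/8·π_2
  normalize: π_0 + π_1 + π_2 = 1
Solving the linear system gives exactly π = [3/13, 9/26, 11/26].

π = [0.2308, 0.3462, 0.4231]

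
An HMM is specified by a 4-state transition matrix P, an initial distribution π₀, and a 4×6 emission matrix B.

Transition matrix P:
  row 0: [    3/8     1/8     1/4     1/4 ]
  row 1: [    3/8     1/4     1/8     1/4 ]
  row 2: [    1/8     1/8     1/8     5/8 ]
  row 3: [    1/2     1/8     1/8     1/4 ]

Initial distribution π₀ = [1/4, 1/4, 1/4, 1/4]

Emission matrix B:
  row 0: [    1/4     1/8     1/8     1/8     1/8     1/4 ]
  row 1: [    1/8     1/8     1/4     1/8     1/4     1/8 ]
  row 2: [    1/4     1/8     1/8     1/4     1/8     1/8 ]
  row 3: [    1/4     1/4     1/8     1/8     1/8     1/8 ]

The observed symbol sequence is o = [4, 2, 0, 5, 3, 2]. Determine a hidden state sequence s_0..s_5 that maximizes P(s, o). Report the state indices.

t=0: δ = [3.125e-02, 6.250e-02, 3.125e-02, 3.125e-02]  (obs o_0=4)
t=1: δ = [2.930e-03, 3.906e-03, 9.766e-04, 2.441e-03]  ψ = [1, 1, 0, 2]  (obs o_1=2)
t=2: δ = [3.662e-04, 1.221e-04, 1.831e-04, 2.441e-04]  ψ = [1, 1, 0, 1]  (obs o_2=0)
t=3: δ = [3.433e-05, 5.722e-06, 1.144e-05, 1.431e-05]  ψ = [0, 0, 0, 2]  (obs o_3=5)
t=4: δ = [1.609e-06, 5.364e-07, 2.146e-06, 1.073e-06]  ψ = [0, 0, 0, 0]  (obs o_4=3)
t=5: δ = [7.544e-08, 6.706e-08, 5.029e-08, 1.676e-07]  ψ = [0, 2, 0, 2]  (obs o_5=2)
backtrack: best end state = 3; path = [1, 1, 0, 0, 2, 3]

path = [1, 1, 0, 0, 2, 3]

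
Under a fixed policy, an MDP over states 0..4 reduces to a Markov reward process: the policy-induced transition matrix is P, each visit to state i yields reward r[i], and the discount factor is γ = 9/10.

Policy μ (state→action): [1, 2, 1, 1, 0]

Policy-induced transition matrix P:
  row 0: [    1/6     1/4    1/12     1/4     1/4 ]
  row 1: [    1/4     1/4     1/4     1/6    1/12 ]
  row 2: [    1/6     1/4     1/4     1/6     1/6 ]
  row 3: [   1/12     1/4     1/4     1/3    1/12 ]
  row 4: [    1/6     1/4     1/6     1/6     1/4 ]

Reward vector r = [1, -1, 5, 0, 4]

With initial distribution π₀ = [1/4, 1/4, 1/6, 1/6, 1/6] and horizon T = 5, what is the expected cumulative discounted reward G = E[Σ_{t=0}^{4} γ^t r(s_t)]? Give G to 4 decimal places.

G = 6.3786

t=0: π = [0.2500, 0.2500, 0.1667, 0.1667, 0.1667], E[r] = 1.5000, γ^t·E[r] = 1.500000, running G = 1.500000
t=1: π = [0.1736, 0.2500, 0.1944, 0.2153, 0.1667], E[r] = 1.5625, γ^t·E[r] = 1.406250, running G = 2.906250
t=2: π = [0.1696, 0.2500, 0.2072, 0.2170, 0.1563], E[r] = 1.5804, γ^t·E[r] = 1.280156, running G = 4.186406
t=3: π = [0.1694, 0.2500, 0.2087, 0.2170, 0.1549], E[r] = 1.5826, γ^t·E[r] = 1.153723, running G = 5.340129
t=4: π = [0.1694, 0.2500, 0.2089, 0.2169, 0.1548], E[r] = 1.5828, γ^t·E[r] = 1.038485, running G = 6.378614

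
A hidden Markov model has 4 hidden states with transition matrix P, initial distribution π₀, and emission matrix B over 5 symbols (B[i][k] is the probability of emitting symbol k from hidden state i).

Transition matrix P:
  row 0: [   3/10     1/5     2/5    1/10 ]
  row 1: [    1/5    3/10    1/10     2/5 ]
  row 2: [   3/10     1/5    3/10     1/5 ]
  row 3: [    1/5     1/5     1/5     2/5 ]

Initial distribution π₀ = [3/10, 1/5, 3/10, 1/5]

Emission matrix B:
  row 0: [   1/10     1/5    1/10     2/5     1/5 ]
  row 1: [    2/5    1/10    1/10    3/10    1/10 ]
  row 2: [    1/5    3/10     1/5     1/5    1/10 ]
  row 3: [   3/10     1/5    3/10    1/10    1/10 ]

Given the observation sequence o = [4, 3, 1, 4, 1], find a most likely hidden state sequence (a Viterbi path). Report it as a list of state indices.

t=0: δ = [6.000e-02, 2.000e-02, 3.000e-02, 2.000e-02]  (obs o_0=4)
t=1: δ = [7.200e-03, 3.600e-03, 4.800e-03, 8.000e-04]  ψ = [0, 0, 0, 1]  (obs o_1=3)
t=2: δ = [4.320e-04, 1.440e-04, 8.640e-04, 2.880e-04]  ψ = [0, 0, 0, 1]  (obs o_2=1)
t=3: δ = [5.184e-05, 1.728e-05, 2.592e-05, 1.728e-05]  ψ = [2, 2, 2, 2]  (obs o_3=4)
t=4: δ = [3.110e-06, 1.037e-06, 6.221e-06, 1.382e-06]  ψ = [0, 0, 0, 1]  (obs o_4=1)
backtrack: best end state = 2; path = [0, 0, 2, 0, 2]

path = [0, 0, 2, 0, 2]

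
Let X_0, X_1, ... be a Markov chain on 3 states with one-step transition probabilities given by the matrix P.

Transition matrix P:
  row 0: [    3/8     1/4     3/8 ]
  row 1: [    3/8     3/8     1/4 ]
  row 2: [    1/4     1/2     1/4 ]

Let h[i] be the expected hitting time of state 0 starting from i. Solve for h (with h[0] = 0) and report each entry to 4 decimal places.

First-step conditioning: h[0] = 0; for i ≠ 0, h[i] = 1 + Σ_k P[i][k]·h[k].
  h[1] = 1 + 3/8·h[1] + 1/4·h[2]
  h[2] = 1 + 1/2·h[1] + 1/4·h[2]
Solving the 2×2 linear system over states ≠ 0 gives exactly h = [0, 32/11, 36/11] (h[0] = 0 is the target).

h = [0.0000, 2.9091, 3.2727]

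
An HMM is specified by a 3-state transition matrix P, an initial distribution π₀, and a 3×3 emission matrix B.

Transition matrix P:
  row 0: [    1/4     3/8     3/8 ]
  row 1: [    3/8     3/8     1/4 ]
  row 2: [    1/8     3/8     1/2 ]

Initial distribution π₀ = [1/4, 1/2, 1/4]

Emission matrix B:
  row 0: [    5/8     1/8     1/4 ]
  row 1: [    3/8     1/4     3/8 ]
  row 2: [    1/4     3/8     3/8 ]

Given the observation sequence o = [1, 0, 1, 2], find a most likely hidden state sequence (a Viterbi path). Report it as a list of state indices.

t=0: δ = [3.125e-02, 1.250e-01, 9.375e-02]  (obs o_0=1)
t=1: δ = [2.930e-02, 1.758e-02, 1.172e-02]  ψ = [1, 1, 2]  (obs o_1=0)
t=2: δ = [9.155e-04, 2.747e-03, 4.120e-03]  ψ = [0, 0, 0]  (obs o_2=1)
t=3: δ = [2.575e-04, 5.794e-04, 7.725e-04]  ψ = [1, 2, 2]  (obs o_3=2)
backtrack: best end state = 2; path = [1, 0, 2, 2]

path = [1, 0, 2, 2]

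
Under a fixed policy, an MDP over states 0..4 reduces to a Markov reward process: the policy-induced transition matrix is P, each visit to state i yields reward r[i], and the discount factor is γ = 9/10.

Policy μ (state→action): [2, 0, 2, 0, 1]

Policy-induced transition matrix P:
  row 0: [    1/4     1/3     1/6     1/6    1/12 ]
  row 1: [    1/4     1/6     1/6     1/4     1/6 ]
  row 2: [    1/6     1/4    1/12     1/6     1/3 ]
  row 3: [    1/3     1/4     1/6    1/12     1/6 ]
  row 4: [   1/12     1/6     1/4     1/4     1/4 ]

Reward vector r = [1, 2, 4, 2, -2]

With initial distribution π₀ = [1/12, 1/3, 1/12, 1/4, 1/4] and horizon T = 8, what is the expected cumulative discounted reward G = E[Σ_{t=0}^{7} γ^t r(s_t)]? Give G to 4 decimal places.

G = 7.4167

t=0: π = [0.0833, 0.3333, 0.0833, 0.2500, 0.2500], E[r] = 1.0833, γ^t·E[r] = 1.083333, running G = 1.083333
t=1: π = [0.2222, 0.2083, 0.1806, 0.1944, 0.1944], E[r] = 1.3611, γ^t·E[r] = 1.225000, running G = 2.308333
t=2: π = [0.2188, 0.2350, 0.1678, 0.1840, 0.1944], E[r] = 1.3391, γ^t·E[r] = 1.084688, running G = 3.393021
t=3: π = [0.2189, 0.2324, 0.1689, 0.1871, 0.1926], E[r] = 1.3484, γ^t·E[r] = 0.982969, running G = 4.375990
t=4: π = [0.2194, 0.2328, 0.1686, 0.1865, 0.1926], E[r] = 1.3474, γ^t·E[r] = 0.884023, running G = 5.260013
t=5: π = [0.2194, 0.2328, 0.1687, 0.1866, 0.1925], E[r] = 1.3478, γ^t·E[r] = 0.795851, running G = 6.055864
t=6: π = [0.2194, 0.2328, 0.1687, 0.1866, 0.1925], E[r] = 1.3477, γ^t·E[r] = 0.716249, running G = 6.772113
t=7: π = [0.2194, 0.2328, 0.1687, 0.1866, 0.1925], E[r] = 1.3478, γ^t·E[r] = 0.644630, running G = 7.416743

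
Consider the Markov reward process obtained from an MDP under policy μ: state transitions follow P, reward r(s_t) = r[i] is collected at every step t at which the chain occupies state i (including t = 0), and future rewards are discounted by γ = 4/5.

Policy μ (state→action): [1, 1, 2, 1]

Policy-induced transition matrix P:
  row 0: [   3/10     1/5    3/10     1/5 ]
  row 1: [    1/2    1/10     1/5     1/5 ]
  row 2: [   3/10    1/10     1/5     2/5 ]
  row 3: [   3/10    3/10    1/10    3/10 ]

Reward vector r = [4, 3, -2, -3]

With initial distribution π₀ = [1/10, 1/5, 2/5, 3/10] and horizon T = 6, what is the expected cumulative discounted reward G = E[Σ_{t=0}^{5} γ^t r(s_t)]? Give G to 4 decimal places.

G = 1.0933

t=0: π = [0.1000, 0.2000, 0.4000, 0.3000], E[r] = -0.7000, γ^t·E[r] = -0.700000, running G = -0.700000
t=1: π = [0.3400, 0.1700, 0.1800, 0.3100], E[r] = 0.5800, γ^t·E[r] = 0.464000, running G = -0.236000
t=2: π = [0.3340, 0.1960, 0.2030, 0.2670], E[r] = 0.7170, γ^t·E[r] = 0.458880, running G = 0.222880
t=3: π = [0.3392, 0.1868, 0.2067, 0.2673], E[r] = 0.7019, γ^t·E[r] = 0.359373, running G = 0.582253
t=4: π = [0.3374, 0.1874, 0.2072, 0.2681], E[r] = 0.6930, γ^t·E[r] = 0.283849, running G = 0.866102
t=5: π = [0.3375, 0.1874, 0.2069, 0.2682], E[r] = 0.6934, γ^t·E[r] = 0.227201, running G = 1.093302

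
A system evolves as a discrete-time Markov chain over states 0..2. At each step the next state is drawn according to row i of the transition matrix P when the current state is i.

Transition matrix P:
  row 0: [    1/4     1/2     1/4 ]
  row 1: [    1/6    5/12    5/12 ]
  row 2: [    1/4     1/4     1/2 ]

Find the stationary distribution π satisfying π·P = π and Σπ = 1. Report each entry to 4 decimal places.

Balance equations π_j = Σ_i π_i·P[i][j]:
  π_0 = 1/4·π_0 + 1/6·π_1 + 1/4·π_2
  π_1 = 1/2·π_0 + 5/12·π_1 + 1/4·π_2
  normalize: π_0 + π_1 + π_2 = 1
Solving the linear system gives exactly π = [9/41, 15/41, 17/41].

π = [0.2195, 0.3659, 0.4146]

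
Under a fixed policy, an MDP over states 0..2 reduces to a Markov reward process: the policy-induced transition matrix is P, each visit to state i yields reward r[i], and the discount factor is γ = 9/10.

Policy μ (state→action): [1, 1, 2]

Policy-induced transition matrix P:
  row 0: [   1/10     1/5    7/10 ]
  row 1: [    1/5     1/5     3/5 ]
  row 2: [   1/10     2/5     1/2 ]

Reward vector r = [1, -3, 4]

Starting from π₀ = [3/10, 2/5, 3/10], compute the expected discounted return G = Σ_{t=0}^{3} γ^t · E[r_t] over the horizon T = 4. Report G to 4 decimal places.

t=0: π = [0.3000, 0.4000, 0.3000], E[r] = 0.3000, γ^t·E[r] = 0.300000, running G = 0.300000
t=1: π = [0.1400, 0.2600, 0.6000], E[r] = 1.7600, γ^t·E[r] = 1.584000, running G = 1.884000
t=2: π = [0.1260, 0.3200, 0.5540], E[r] = 1.3820, γ^t·E[r] = 1.119420, running G = 3.003420
t=3: π = [0.1320, 0.3108, 0.5572], E[r] = 1.4284, γ^t·E[r] = 1.041304, running G = 4.044724

G = 4.0447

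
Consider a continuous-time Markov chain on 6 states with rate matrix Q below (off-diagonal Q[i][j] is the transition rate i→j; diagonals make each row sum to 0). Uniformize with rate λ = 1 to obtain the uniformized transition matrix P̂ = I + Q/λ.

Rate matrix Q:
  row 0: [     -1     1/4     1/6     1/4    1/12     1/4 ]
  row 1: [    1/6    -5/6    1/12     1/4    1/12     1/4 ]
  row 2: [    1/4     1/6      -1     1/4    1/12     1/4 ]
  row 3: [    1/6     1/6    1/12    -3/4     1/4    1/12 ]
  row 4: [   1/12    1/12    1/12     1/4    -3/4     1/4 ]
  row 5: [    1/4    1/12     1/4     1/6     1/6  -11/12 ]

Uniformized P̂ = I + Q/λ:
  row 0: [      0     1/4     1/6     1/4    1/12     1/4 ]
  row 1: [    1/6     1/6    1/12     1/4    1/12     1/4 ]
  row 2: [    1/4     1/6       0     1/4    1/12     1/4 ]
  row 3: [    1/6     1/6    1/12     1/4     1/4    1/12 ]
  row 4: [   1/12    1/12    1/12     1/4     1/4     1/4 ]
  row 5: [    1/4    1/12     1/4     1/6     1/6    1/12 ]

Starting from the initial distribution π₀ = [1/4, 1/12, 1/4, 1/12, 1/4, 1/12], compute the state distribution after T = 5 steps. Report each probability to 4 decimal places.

π = [0.1522, 0.1506, 0.1164, 0.2350, 0.1650, 0.1808]

t=0: π = [0.2500, 0.0833, 0.2500, 0.0833, 0.2500, 0.0833]
t=1: π = [0.1319, 0.1597, 0.0972, 0.2431, 0.1458, 0.2222]
t=2: π = [0.1591, 0.1470, 0.1233, 0.2315, 0.1667, 0.1725]
t=3: π = [0.1509, 0.1517, 0.1151, 0.2356, 0.1641, 0.1827]
t=4: π = [0.1527, 0.1503, 0.1168, 0.2348, 0.1652, 0.1803]
t=5: π = [0.1522, 0.1506, 0.1164, 0.2350, 0.1650, 0.1808]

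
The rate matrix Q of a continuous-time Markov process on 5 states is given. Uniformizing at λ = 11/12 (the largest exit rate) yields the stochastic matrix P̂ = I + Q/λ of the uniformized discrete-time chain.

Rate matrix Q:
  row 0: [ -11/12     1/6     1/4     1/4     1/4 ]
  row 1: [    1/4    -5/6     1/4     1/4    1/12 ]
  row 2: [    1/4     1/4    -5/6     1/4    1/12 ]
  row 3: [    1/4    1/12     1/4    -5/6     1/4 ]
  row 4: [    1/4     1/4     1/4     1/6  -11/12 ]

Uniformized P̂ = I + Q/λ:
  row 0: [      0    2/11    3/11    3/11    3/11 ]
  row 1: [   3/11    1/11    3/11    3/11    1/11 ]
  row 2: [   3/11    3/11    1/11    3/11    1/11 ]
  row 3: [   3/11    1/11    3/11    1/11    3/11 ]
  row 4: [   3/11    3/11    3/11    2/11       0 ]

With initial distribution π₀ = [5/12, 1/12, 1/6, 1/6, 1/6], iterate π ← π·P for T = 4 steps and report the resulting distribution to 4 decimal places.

π = [0.2154, 0.1809, 0.2307, 0.2182, 0.1548]

t=0: π = [0.4167, 0.0833, 0.1667, 0.1667, 0.1667]
t=1: π = [0.1591, 0.1894, 0.2424, 0.2273, 0.1818]
t=2: π = [0.2293, 0.1825, 0.2287, 0.2149, 0.1446]
t=3: π = [0.2102, 0.1796, 0.2312, 0.2205, 0.1585]
t=4: π = [0.2154, 0.1809, 0.2307, 0.2182, 0.1548]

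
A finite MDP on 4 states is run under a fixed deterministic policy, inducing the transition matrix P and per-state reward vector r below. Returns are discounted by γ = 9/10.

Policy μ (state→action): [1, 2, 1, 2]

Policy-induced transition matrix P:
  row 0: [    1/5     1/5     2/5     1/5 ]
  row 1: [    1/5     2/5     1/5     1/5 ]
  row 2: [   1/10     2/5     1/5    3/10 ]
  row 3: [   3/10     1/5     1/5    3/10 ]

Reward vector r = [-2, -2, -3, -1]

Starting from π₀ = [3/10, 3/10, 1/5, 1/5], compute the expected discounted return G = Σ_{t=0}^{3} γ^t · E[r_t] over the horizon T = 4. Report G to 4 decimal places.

G = -6.8810

t=0: π = [0.3000, 0.3000, 0.2000, 0.2000], E[r] = -2.0000, γ^t·E[r] = -2.000000, running G = -2.000000
t=1: π = [0.2000, 0.3000, 0.2600, 0.2400], E[r] = -2.0200, γ^t·E[r] = -1.818000, running G = -3.818000
t=2: π = [0.1980, 0.3120, 0.2400, 0.2500], E[r] = -1.9900, γ^t·E[r] = -1.611900, running G = -5.429900
t=3: π = [0.2010, 0.3104, 0.2396, 0.2490], E[r] = -1.9906, γ^t·E[r] = -1.451147, running G = -6.881047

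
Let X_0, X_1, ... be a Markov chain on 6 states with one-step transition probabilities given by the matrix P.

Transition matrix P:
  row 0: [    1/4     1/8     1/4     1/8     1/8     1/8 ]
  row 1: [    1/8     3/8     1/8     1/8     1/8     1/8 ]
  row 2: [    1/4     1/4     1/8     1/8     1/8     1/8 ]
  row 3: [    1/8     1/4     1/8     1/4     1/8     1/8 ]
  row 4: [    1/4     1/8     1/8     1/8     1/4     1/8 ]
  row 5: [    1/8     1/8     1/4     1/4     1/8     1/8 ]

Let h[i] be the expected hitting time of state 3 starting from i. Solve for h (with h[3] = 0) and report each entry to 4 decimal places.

First-step conditioning: h[3] = 0; for i ≠ 3, h[i] = 1 + Σ_k P[i][k]·h[k].
  h[0] = 1 + 1/4·h[0] + 1/8·h[1] + 1/4·h[2] + 1/8·h[4] + 1/8·h[5]
  h[1] = 1 + 1/8·h[0] + 3/8·h[1] + 1/8·h[2] + 1/8·h[4] + 1/8·h[5]
  h[2] = 1 + 1/4·h[0] + 1/4·h[1] + 1/8·h[2] + 1/8·h[4] + 1/8·h[5]
  h[4] = 1 + 1/4·h[0] + 1/8·h[1] + 1/8·h[2] + 1/4·h[4] + 1/8·h[5]
  h[5] = 1 + 1/8·h[0] + 1/8·h[1] + 1/4·h[2] + 1/8·h[4] + 1/8·h[5]
Solving the 5×5 linear system over states ≠ 3 gives exactly h = [64/9, 64/9, 64/9, 0, 64/9, 56/9] (h[3] = 0 is the target).

h = [7.1111, 7.1111, 7.1111, 0.0000, 7.1111, 6.2222]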